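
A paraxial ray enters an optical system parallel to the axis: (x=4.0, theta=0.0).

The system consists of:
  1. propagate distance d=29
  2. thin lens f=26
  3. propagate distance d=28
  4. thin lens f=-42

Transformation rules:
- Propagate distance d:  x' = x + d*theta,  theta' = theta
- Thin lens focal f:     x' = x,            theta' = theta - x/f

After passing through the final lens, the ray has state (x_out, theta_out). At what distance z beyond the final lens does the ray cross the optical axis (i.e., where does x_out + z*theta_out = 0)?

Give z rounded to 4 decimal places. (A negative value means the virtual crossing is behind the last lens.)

Initial: x=4.0000 theta=0.0000
After 1 (propagate distance d=29): x=4.0000 theta=0.0000
After 2 (thin lens f=26): x=4.0000 theta=-2/13 (≈-0.1538)
After 3 (propagate distance d=28): x=-4/13 (≈-0.3077) theta=-2/13 (≈-0.1538)
After 4 (thin lens f=-42): x=-4/13 (≈-0.3077) theta=-44/273 (≈-0.1612)
z_focus = -x_out/theta_out = -(-4/13)/(-44/273) = -21/11 ≈ -1.9091
Rounded to 4 decimal places: z = -1.9091

Answer: -1.9091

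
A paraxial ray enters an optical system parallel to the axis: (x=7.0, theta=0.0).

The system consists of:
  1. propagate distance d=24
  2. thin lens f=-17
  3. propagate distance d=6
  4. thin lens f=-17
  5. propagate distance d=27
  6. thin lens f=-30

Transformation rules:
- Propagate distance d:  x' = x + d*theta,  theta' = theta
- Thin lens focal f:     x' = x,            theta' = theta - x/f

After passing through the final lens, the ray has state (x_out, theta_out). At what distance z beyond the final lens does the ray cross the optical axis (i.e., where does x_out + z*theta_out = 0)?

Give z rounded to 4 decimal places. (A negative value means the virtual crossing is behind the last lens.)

Initial: x=7.0000 theta=0.0000
After 1 (propagate distance d=24): x=7.0000 theta=0.0000
After 2 (thin lens f=-17): x=7.0000 theta=7/17 (≈0.4118)
After 3 (propagate distance d=6): x=161/17 (≈9.4706) theta=7/17 (≈0.4118)
After 4 (thin lens f=-17): x=161/17 (≈9.4706) theta=280/289 (≈0.9689)
After 5 (propagate distance d=27): x=10297/289 (≈35.6298) theta=280/289 (≈0.9689)
After 6 (thin lens f=-30): x=10297/289 (≈35.6298) theta=18697/8670 (≈2.1565)
z_focus = -x_out/theta_out = -(10297/289)/(18697/8670) = -44130/2671 ≈ -16.5219
Rounded to 4 decimal places: z = -16.5219

Answer: -16.5219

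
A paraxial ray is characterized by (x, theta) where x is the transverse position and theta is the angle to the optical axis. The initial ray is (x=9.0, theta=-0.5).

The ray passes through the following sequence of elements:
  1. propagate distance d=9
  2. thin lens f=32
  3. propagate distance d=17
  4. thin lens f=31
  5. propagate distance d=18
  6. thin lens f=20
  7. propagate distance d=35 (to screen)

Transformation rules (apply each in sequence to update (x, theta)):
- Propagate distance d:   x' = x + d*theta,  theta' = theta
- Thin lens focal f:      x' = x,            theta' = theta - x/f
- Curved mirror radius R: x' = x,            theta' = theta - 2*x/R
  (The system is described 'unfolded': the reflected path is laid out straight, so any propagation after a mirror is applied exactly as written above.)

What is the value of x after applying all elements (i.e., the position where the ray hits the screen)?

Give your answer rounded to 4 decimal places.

Initial: x=9.0000 theta=-0.5000
After 1 (propagate distance d=9): x=4.5000 theta=-0.5000
After 2 (thin lens f=32): x=4.5000 theta=-41/64 (≈-0.6406)
After 3 (propagate distance d=17): x=-409/64 (≈-6.3906) theta=-41/64 (≈-0.6406)
After 4 (thin lens f=31): x=-409/64 (≈-6.3906) theta=-431/992 (≈-0.4345)
After 5 (propagate distance d=18): x=-28195/1984 (≈-14.2112) theta=-431/992 (≈-0.4345)
After 6 (thin lens f=20): x=-28195/1984 (≈-14.2112) theta=2191/7936 (≈0.2761)
After 7 (propagate distance d=35 (to screen)): x=-36095/7936 (≈-4.5483) theta=2191/7936 (≈0.2761)
Rounded to 4 decimal places: x = -4.5483

Answer: -4.5483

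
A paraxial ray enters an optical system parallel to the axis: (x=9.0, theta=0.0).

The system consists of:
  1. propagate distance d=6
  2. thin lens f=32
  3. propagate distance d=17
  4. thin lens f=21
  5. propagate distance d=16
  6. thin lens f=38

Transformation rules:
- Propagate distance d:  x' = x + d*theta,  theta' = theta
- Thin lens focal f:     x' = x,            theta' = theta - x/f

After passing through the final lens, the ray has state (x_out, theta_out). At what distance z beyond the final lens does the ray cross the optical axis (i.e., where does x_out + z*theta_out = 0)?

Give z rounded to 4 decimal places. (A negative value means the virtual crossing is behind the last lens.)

Answer: -8.9593

Derivation:
Initial: x=9.0000 theta=0.0000
After 1 (propagate distance d=6): x=9.0000 theta=0.0000
After 2 (thin lens f=32): x=9.0000 theta=-9/32 (≈-0.2813)
After 3 (propagate distance d=17): x=135/32 (≈4.2188) theta=-9/32 (≈-0.2813)
After 4 (thin lens f=21): x=135/32 (≈4.2188) theta=-27/56 (≈-0.4821)
After 5 (propagate distance d=16): x=-783/224 (≈-3.4955) theta=-27/56 (≈-0.4821)
After 6 (thin lens f=38): x=-783/224 (≈-3.4955) theta=-3321/8512 (≈-0.3902)
z_focus = -x_out/theta_out = -(-783/224)/(-3321/8512) = -1102/123 ≈ -8.9593
Rounded to 4 decimal places: z = -8.9593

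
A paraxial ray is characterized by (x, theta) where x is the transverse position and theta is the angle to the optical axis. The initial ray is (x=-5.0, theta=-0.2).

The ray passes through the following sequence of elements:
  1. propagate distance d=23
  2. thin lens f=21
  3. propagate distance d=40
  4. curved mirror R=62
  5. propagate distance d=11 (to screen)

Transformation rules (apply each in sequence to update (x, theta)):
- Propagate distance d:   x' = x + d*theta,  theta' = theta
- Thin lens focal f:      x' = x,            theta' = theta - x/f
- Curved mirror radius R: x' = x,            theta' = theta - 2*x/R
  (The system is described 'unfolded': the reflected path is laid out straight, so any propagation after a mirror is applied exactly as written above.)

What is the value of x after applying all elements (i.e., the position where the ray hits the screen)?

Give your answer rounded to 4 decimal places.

Initial: x=-5.0000 theta=-0.2000
After 1 (propagate distance d=23): x=-9.6000 theta=-0.2000
After 2 (thin lens f=21): x=-9.6000 theta=9/35 (≈0.2571)
After 3 (propagate distance d=40): x=24/35 (≈0.6857) theta=9/35 (≈0.2571)
After 4 (curved mirror R=62): x=24/35 (≈0.6857) theta=51/217 (≈0.2350)
After 5 (propagate distance d=11 (to screen)): x=507/155 (≈3.2710) theta=51/217 (≈0.2350)
Rounded to 4 decimal places: x = 3.2710

Answer: 3.2710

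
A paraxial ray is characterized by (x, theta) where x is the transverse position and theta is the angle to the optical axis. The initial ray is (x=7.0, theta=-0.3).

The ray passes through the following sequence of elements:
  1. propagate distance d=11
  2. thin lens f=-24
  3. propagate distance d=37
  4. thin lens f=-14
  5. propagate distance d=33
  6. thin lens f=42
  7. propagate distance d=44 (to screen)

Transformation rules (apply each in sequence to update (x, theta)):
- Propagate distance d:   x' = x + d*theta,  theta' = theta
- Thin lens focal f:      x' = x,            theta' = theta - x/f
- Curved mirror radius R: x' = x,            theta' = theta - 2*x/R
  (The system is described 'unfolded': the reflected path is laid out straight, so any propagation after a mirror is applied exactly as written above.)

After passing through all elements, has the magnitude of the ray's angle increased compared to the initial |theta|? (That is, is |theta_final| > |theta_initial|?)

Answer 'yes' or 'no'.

Initial: x=7.0000 theta=-0.3000
After 1 (propagate distance d=11): x=3.7000 theta=-0.3000
After 2 (thin lens f=-24): x=3.7000 theta=-7/48 (≈-0.1458)
After 3 (propagate distance d=37): x=-407/240 (≈-1.6958) theta=-7/48 (≈-0.1458)
After 4 (thin lens f=-14): x=-407/240 (≈-1.6958) theta=-299/1120 (≈-0.2670)
After 5 (propagate distance d=33): x=-35299/3360 (≈-10.5057) theta=-299/1120 (≈-0.2670)
After 6 (thin lens f=42): x=-35299/3360 (≈-10.5057) theta=-475/28224 (≈-0.0168)
After 7 (propagate distance d=44 (to screen)): x=-793529/70560 (≈-11.2462) theta=-475/28224 (≈-0.0168)
|theta_initial|=0.3000 |theta_final|=475/28224 (≈0.0168) -> not increased

Answer: no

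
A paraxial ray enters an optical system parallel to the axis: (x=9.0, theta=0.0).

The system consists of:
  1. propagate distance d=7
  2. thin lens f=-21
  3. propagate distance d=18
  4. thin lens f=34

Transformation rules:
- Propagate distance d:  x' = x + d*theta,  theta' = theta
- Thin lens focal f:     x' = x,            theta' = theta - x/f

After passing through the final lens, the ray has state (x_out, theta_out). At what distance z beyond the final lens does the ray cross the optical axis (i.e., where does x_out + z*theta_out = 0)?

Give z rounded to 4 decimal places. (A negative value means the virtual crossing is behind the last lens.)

Initial: x=9.0000 theta=0.0000
After 1 (propagate distance d=7): x=9.0000 theta=0.0000
After 2 (thin lens f=-21): x=9.0000 theta=3/7 (≈0.4286)
After 3 (propagate distance d=18): x=117/7 (≈16.7143) theta=3/7 (≈0.4286)
After 4 (thin lens f=34): x=117/7 (≈16.7143) theta=-15/238 (≈-0.0630)
z_focus = -x_out/theta_out = -(117/7)/(-15/238) = 265.2000
Rounded to 4 decimal places: z = 265.2000

Answer: 265.2000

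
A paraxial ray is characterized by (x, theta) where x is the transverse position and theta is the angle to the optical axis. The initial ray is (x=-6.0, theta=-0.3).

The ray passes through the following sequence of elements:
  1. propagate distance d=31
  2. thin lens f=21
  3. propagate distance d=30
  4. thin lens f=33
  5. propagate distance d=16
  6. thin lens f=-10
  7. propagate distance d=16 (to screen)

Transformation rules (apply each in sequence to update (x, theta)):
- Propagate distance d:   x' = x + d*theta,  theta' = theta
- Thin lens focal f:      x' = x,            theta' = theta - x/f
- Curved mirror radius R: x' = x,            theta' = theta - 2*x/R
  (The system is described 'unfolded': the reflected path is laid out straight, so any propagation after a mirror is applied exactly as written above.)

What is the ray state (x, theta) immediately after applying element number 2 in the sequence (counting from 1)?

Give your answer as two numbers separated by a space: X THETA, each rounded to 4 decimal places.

Answer: -15.3000 0.4286

Derivation:
Initial: x=-6.0000 theta=-0.3000
After 1 (propagate distance d=31): x=-15.3000 theta=-0.3000
After 2 (thin lens f=21): x=-15.3000 theta=3/7 (≈0.4286)
Rounded to 4 decimal places: x = -15.3000, theta = 0.4286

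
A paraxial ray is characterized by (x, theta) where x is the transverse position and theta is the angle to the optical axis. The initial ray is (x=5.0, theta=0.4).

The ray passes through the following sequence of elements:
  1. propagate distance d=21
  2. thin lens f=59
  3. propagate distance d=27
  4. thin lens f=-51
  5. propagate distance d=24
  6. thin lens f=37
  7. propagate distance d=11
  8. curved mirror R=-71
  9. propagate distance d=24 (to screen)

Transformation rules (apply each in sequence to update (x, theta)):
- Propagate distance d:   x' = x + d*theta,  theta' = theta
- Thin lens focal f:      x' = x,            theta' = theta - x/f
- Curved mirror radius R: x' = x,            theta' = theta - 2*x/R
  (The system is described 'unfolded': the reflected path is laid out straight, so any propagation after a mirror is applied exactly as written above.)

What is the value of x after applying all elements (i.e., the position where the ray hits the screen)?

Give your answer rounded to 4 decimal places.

Initial: x=5.0000 theta=0.4000
After 1 (propagate distance d=21): x=13.4000 theta=0.4000
After 2 (thin lens f=59): x=13.4000 theta=51/295 (≈0.1729)
After 3 (propagate distance d=27): x=1066/59 (≈18.0678) theta=51/295 (≈0.1729)
After 4 (thin lens f=-51): x=1066/59 (≈18.0678) theta=7931/15045 (≈0.5272)
After 5 (propagate distance d=24): x=154058/5015 (≈30.7194) theta=7931/15045 (≈0.5272)
After 6 (thin lens f=37): x=154058/5015 (≈30.7194) theta=-168727/556665 (≈-0.3031)
After 7 (propagate distance d=11): x=15244441/556665 (≈27.3853) theta=-168727/556665 (≈-0.3031)
After 8 (curved mirror R=-71): x=15244441/556665 (≈27.3853) theta=1233951/2634881 (≈0.4683)
After 9 (propagate distance d=24 (to screen)): x=1526577671/39523215 (≈38.6248) theta=1233951/2634881 (≈0.4683)
Rounded to 4 decimal places: x = 38.6248

Answer: 38.6248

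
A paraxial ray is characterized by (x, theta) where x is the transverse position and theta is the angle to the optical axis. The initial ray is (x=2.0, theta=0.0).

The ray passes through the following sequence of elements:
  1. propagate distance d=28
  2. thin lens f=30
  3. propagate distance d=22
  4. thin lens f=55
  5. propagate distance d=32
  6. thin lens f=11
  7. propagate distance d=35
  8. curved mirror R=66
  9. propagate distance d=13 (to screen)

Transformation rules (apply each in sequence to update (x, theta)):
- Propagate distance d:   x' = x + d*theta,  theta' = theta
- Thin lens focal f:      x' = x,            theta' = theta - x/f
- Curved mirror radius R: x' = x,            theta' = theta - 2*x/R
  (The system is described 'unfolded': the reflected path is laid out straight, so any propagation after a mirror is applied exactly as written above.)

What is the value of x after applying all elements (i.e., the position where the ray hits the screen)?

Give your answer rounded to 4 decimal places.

Initial: x=2.0000 theta=0.0000
After 1 (propagate distance d=28): x=2.0000 theta=0.0000
After 2 (thin lens f=30): x=2.0000 theta=-1/15 (≈-0.0667)
After 3 (propagate distance d=22): x=8/15 (≈0.5333) theta=-1/15 (≈-0.0667)
After 4 (thin lens f=55): x=8/15 (≈0.5333) theta=-21/275 (≈-0.0764)
After 5 (propagate distance d=32): x=-1576/825 (≈-1.9103) theta=-21/275 (≈-0.0764)
After 6 (thin lens f=11): x=-1576/825 (≈-1.9103) theta=883/9075 (≈0.0973)
After 7 (propagate distance d=35): x=4523/3025 (≈1.4952) theta=883/9075 (≈0.0973)
After 8 (curved mirror R=66): x=4523/3025 (≈1.4952) theta=346/6655 (≈0.0520)
After 9 (propagate distance d=13 (to screen)): x=72243/33275 (≈2.1711) theta=346/6655 (≈0.0520)
Rounded to 4 decimal places: x = 2.1711

Answer: 2.1711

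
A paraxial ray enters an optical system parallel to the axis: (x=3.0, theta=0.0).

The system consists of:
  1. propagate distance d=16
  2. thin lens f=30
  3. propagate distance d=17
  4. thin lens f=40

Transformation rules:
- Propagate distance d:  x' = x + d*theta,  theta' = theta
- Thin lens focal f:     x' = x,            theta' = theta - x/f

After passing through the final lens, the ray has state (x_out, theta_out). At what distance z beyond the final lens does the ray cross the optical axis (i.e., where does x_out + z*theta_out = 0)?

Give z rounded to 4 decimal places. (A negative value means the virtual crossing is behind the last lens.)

Initial: x=3.0000 theta=0.0000
After 1 (propagate distance d=16): x=3.0000 theta=0.0000
After 2 (thin lens f=30): x=3.0000 theta=-0.1000
After 3 (propagate distance d=17): x=1.3000 theta=-0.1000
After 4 (thin lens f=40): x=1.3000 theta=-0.1325
z_focus = -x_out/theta_out = -(1.3000)/(-0.1325) = 520/53 ≈ 9.8113
Rounded to 4 decimal places: z = 9.8113

Answer: 9.8113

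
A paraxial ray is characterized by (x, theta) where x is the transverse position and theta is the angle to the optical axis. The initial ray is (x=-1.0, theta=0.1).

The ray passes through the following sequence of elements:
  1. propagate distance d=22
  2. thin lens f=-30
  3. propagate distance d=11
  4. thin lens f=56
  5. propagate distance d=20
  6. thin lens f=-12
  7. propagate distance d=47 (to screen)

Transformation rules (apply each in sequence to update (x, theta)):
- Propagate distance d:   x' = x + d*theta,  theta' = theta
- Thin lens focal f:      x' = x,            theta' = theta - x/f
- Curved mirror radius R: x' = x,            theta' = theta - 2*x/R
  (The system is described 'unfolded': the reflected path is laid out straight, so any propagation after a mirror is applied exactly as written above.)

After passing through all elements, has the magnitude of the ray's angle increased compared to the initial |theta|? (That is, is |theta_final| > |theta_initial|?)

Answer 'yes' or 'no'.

Initial: x=-1.0000 theta=0.1000
After 1 (propagate distance d=22): x=1.2000 theta=0.1000
After 2 (thin lens f=-30): x=1.2000 theta=0.1400
After 3 (propagate distance d=11): x=2.7400 theta=0.1400
After 4 (thin lens f=56): x=2.7400 theta=51/560 (≈0.0911)
After 5 (propagate distance d=20): x=3193/700 (≈4.5614) theta=51/560 (≈0.0911)
After 6 (thin lens f=-12): x=3193/700 (≈4.5614) theta=1979/4200 (≈0.4712)
After 7 (propagate distance d=47 (to screen)): x=112171/4200 (≈26.7074) theta=1979/4200 (≈0.4712)
|theta_initial|=0.1000 |theta_final|=1979/4200 (≈0.4712) -> increased

Answer: yes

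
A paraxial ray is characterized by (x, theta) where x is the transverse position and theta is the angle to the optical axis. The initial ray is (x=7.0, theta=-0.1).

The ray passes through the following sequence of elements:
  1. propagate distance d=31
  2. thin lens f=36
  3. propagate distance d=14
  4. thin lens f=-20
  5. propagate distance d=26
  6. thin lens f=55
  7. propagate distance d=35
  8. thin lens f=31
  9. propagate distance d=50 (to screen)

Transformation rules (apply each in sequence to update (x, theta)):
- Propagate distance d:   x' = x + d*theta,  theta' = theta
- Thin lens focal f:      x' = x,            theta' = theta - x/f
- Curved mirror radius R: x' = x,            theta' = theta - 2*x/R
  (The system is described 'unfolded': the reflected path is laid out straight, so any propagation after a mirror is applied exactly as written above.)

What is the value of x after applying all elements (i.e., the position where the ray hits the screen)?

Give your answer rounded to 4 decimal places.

Answer: -0.9726

Derivation:
Initial: x=7.0000 theta=-0.1000
After 1 (propagate distance d=31): x=3.9000 theta=-0.1000
After 2 (thin lens f=36): x=3.9000 theta=-5/24 (≈-0.2083)
After 3 (propagate distance d=14): x=59/60 (≈0.9833) theta=-5/24 (≈-0.2083)
After 4 (thin lens f=-20): x=59/60 (≈0.9833) theta=-191/1200 (≈-0.1592)
After 5 (propagate distance d=26): x=-3.1550 theta=-191/1200 (≈-0.1592)
After 6 (thin lens f=55): x=-3.1550 theta=-6719/66000 (≈-0.1018)
After 7 (propagate distance d=35): x=-88679/13200 (≈-6.7181) theta=-6719/66000 (≈-0.1018)
After 8 (thin lens f=31): x=-88679/13200 (≈-6.7181) theta=117553/1023000 (≈0.1149)
After 9 (propagate distance d=50 (to screen)): x=-132663/136400 (≈-0.9726) theta=117553/1023000 (≈0.1149)
Rounded to 4 decimal places: x = -0.9726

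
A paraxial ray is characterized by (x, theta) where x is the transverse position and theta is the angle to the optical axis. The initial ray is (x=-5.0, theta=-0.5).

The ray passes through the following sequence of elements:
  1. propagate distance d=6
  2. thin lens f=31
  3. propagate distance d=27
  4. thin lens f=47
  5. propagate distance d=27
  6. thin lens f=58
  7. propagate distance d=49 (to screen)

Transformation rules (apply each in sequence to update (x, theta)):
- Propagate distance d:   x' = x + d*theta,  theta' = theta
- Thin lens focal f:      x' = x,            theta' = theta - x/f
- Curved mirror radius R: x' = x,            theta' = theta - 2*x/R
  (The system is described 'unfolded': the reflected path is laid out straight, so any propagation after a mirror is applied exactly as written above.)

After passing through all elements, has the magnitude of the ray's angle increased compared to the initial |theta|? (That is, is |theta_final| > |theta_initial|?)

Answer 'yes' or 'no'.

Initial: x=-5.0000 theta=-0.5000
After 1 (propagate distance d=6): x=-8.0000 theta=-0.5000
After 2 (thin lens f=31): x=-8.0000 theta=-15/62 (≈-0.2419)
After 3 (propagate distance d=27): x=-901/62 (≈-14.5323) theta=-15/62 (≈-0.2419)
After 4 (thin lens f=47): x=-901/62 (≈-14.5323) theta=98/1457 (≈0.0673)
After 5 (propagate distance d=27): x=-37055/2914 (≈-12.7162) theta=98/1457 (≈0.0673)
After 6 (thin lens f=58): x=-37055/2914 (≈-12.7162) theta=48423/169012 (≈0.2865)
After 7 (propagate distance d=49 (to screen)): x=223537/169012 (≈1.3226) theta=48423/169012 (≈0.2865)
|theta_initial|=0.5000 |theta_final|=48423/169012 (≈0.2865) -> not increased

Answer: no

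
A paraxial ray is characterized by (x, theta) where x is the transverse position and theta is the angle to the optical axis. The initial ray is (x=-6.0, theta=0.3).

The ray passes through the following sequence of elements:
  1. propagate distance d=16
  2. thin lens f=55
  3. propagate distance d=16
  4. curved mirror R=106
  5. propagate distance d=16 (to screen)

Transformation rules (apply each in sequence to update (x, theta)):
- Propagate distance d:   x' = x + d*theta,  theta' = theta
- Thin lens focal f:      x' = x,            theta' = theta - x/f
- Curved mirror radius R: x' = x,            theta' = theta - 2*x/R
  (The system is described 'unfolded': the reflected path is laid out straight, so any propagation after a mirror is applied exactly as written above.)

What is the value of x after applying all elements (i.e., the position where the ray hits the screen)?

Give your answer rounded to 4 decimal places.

Initial: x=-6.0000 theta=0.3000
After 1 (propagate distance d=16): x=-1.2000 theta=0.3000
After 2 (thin lens f=55): x=-1.2000 theta=177/550 (≈0.3218)
After 3 (propagate distance d=16): x=1086/275 (≈3.9491) theta=177/550 (≈0.3218)
After 4 (curved mirror R=106): x=1086/275 (≈3.9491) theta=7209/29150 (≈0.2473)
After 5 (propagate distance d=16 (to screen)): x=23046/2915 (≈7.9060) theta=7209/29150 (≈0.2473)
Rounded to 4 decimal places: x = 7.9060

Answer: 7.9060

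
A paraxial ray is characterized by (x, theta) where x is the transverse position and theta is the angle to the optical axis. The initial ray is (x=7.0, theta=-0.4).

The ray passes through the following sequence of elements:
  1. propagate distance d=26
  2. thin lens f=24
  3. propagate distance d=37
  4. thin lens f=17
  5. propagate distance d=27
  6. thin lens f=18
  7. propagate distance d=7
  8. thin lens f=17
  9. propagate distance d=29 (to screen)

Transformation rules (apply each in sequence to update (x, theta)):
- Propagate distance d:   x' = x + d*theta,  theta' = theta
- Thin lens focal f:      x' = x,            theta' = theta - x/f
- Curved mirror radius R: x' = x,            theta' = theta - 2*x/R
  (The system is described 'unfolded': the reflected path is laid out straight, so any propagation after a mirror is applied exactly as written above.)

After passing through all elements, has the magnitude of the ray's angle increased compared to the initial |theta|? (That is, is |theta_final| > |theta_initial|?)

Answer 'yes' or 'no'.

Initial: x=7.0000 theta=-0.4000
After 1 (propagate distance d=26): x=-3.4000 theta=-0.4000
After 2 (thin lens f=24): x=-3.4000 theta=-31/120 (≈-0.2583)
After 3 (propagate distance d=37): x=-311/24 (≈-12.9583) theta=-31/120 (≈-0.2583)
After 4 (thin lens f=17): x=-311/24 (≈-12.9583) theta=257/510 (≈0.5039)
After 5 (propagate distance d=27): x=1321/2040 (≈0.6475) theta=257/510 (≈0.5039)
After 6 (thin lens f=18): x=1321/2040 (≈0.6475) theta=17183/36720 (≈0.4679)
After 7 (propagate distance d=7): x=144059/36720 (≈3.9232) theta=17183/36720 (≈0.4679)
After 8 (thin lens f=17): x=144059/36720 (≈3.9232) theta=37013/156060 (≈0.2372)
After 9 (propagate distance d=29 (to screen)): x=6742511/624240 (≈10.8012) theta=37013/156060 (≈0.2372)
|theta_initial|=0.4000 |theta_final|=37013/156060 (≈0.2372) -> not increased

Answer: no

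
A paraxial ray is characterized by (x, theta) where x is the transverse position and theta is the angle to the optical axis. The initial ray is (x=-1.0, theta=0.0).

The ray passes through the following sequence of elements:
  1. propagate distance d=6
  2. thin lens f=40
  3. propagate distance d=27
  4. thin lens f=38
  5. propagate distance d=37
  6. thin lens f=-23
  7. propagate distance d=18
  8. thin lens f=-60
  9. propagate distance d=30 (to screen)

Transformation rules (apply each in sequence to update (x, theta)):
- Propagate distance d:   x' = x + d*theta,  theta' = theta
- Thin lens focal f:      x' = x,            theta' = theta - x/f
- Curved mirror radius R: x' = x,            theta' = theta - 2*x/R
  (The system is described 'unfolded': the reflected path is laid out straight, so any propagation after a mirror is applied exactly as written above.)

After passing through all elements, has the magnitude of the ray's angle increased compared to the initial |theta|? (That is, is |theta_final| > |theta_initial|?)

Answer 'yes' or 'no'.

Initial: x=-1.0000 theta=0.0000
After 1 (propagate distance d=6): x=-1.0000 theta=0.0000
After 2 (thin lens f=40): x=-1.0000 theta=0.0250
After 3 (propagate distance d=27): x=-0.3250 theta=0.0250
After 4 (thin lens f=38): x=-0.3250 theta=51/1520 (≈0.0336)
After 5 (propagate distance d=37): x=1393/1520 (≈0.9164) theta=51/1520 (≈0.0336)
After 6 (thin lens f=-23): x=1393/1520 (≈0.9164) theta=1283/17480 (≈0.0734)
After 7 (propagate distance d=18): x=78227/34960 (≈2.2376) theta=1283/17480 (≈0.0734)
After 8 (thin lens f=-60): x=78227/34960 (≈2.2376) theta=232187/2097600 (≈0.1107)
After 9 (propagate distance d=30 (to screen)): x=388641/69920 (≈5.5584) theta=232187/2097600 (≈0.1107)
|theta_initial|=0.0000 |theta_final|=232187/2097600 (≈0.1107) -> increased

Answer: yes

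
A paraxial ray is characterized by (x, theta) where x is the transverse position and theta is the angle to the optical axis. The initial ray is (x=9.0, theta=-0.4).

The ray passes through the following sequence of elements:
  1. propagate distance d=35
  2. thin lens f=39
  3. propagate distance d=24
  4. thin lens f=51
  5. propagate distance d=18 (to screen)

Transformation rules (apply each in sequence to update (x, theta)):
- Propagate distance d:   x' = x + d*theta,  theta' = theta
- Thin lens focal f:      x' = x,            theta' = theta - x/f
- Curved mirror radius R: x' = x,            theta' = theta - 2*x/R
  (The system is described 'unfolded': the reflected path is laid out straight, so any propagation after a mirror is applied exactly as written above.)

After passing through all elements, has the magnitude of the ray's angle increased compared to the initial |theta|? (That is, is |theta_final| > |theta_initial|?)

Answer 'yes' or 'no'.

Answer: no

Derivation:
Initial: x=9.0000 theta=-0.4000
After 1 (propagate distance d=35): x=-5.0000 theta=-0.4000
After 2 (thin lens f=39): x=-5.0000 theta=-53/195 (≈-0.2718)
After 3 (propagate distance d=24): x=-749/65 (≈-11.5231) theta=-53/195 (≈-0.2718)
After 4 (thin lens f=51): x=-749/65 (≈-11.5231) theta=-152/3315 (≈-0.0459)
After 5 (propagate distance d=18 (to screen)): x=-2729/221 (≈-12.3484) theta=-152/3315 (≈-0.0459)
|theta_initial|=0.4000 |theta_final|=152/3315 (≈0.0459) -> not increased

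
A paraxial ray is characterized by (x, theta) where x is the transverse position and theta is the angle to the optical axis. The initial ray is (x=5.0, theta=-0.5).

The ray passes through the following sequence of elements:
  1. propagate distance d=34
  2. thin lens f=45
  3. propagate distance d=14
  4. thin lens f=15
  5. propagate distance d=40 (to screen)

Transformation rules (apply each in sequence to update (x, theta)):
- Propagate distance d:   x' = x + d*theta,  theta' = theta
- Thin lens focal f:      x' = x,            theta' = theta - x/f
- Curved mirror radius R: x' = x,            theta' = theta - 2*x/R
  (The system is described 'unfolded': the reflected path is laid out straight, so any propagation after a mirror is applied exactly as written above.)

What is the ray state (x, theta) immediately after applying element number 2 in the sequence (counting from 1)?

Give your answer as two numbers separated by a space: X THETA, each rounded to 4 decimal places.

Answer: -12.0000 -0.2333

Derivation:
Initial: x=5.0000 theta=-0.5000
After 1 (propagate distance d=34): x=-12.0000 theta=-0.5000
After 2 (thin lens f=45): x=-12.0000 theta=-7/30 (≈-0.2333)
Rounded to 4 decimal places: x = -12.0000, theta = -0.2333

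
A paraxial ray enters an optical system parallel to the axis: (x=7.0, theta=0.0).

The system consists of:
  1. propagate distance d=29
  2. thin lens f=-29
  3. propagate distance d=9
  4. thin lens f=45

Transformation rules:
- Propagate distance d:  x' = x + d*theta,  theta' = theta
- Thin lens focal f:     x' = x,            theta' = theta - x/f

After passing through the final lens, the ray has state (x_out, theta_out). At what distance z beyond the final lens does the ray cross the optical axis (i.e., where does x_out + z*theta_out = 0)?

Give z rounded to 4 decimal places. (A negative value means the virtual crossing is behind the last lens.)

Initial: x=7.0000 theta=0.0000
After 1 (propagate distance d=29): x=7.0000 theta=0.0000
After 2 (thin lens f=-29): x=7.0000 theta=7/29 (≈0.2414)
After 3 (propagate distance d=9): x=266/29 (≈9.1724) theta=7/29 (≈0.2414)
After 4 (thin lens f=45): x=266/29 (≈9.1724) theta=49/1305 (≈0.0375)
z_focus = -x_out/theta_out = -(266/29)/(49/1305) = -1710/7 ≈ -244.2857
Rounded to 4 decimal places: z = -244.2857

Answer: -244.2857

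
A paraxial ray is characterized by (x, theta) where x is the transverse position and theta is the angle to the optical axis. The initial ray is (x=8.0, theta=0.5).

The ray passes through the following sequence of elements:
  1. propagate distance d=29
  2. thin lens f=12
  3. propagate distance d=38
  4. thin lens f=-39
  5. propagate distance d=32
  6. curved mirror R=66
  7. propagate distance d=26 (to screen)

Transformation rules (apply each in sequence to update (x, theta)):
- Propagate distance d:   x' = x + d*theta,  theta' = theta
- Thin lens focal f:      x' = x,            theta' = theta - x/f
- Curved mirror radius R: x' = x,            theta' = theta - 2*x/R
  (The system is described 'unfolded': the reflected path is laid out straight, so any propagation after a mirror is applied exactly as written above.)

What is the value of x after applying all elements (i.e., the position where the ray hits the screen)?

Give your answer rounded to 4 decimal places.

Initial: x=8.0000 theta=0.5000
After 1 (propagate distance d=29): x=22.5000 theta=0.5000
After 2 (thin lens f=12): x=22.5000 theta=-1.3750
After 3 (propagate distance d=38): x=-29.7500 theta=-1.3750
After 4 (thin lens f=-39): x=-29.7500 theta=-667/312 (≈-2.1378)
After 5 (propagate distance d=32): x=-15313/156 (≈-98.1603) theta=-667/312 (≈-2.1378)
After 6 (curved mirror R=66): x=-15313/156 (≈-98.1603) theta=8615/10296 (≈0.8367)
After 7 (propagate distance d=26 (to screen)): x=-196667/2574 (≈-76.4052) theta=8615/10296 (≈0.8367)
Rounded to 4 decimal places: x = -76.4052

Answer: -76.4052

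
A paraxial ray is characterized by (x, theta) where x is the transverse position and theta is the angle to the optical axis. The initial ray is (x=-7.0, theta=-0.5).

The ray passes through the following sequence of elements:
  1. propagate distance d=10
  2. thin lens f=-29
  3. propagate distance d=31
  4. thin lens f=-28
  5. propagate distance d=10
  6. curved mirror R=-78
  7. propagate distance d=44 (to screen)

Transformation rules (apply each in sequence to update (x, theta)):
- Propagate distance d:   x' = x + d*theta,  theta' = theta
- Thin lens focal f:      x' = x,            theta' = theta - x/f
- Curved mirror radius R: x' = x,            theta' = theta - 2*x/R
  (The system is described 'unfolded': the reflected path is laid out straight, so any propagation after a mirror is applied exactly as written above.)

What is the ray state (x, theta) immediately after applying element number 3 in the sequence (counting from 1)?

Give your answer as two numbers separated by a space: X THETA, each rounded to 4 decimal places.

Answer: -40.3276 -0.9138

Derivation:
Initial: x=-7.0000 theta=-0.5000
After 1 (propagate distance d=10): x=-12.0000 theta=-0.5000
After 2 (thin lens f=-29): x=-12.0000 theta=-53/58 (≈-0.9138)
After 3 (propagate distance d=31): x=-2339/58 (≈-40.3276) theta=-53/58 (≈-0.9138)
Rounded to 4 decimal places: x = -40.3276, theta = -0.9138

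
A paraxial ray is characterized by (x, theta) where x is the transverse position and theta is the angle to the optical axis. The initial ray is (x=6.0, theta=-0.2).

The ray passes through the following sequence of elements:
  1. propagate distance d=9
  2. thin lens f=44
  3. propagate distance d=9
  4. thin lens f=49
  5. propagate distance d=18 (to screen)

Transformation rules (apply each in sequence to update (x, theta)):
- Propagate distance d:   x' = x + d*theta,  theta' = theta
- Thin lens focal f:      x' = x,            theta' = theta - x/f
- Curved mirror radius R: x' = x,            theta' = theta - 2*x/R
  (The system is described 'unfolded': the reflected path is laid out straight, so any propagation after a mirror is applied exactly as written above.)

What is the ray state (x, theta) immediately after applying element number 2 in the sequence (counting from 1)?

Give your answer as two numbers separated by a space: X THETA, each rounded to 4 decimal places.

Initial: x=6.0000 theta=-0.2000
After 1 (propagate distance d=9): x=4.2000 theta=-0.2000
After 2 (thin lens f=44): x=4.2000 theta=-13/44 (≈-0.2955)
Rounded to 4 decimal places: x = 4.2000, theta = -0.2955

Answer: 4.2000 -0.2955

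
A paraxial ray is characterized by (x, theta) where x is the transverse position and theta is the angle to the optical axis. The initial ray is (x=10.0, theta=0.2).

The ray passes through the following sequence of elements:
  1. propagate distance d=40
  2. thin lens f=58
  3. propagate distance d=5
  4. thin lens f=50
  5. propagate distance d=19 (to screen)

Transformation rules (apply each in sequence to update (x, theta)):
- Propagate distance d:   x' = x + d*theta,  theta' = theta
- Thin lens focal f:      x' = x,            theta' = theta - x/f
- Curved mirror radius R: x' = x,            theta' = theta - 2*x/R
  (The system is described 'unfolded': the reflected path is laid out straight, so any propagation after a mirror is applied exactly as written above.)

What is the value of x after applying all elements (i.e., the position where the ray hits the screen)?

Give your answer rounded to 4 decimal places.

Answer: 8.7214

Derivation:
Initial: x=10.0000 theta=0.2000
After 1 (propagate distance d=40): x=18.0000 theta=0.2000
After 2 (thin lens f=58): x=18.0000 theta=-16/145 (≈-0.1103)
After 3 (propagate distance d=5): x=506/29 (≈17.4483) theta=-16/145 (≈-0.1103)
After 4 (thin lens f=50): x=506/29 (≈17.4483) theta=-333/725 (≈-0.4593)
After 5 (propagate distance d=19 (to screen)): x=6323/725 (≈8.7214) theta=-333/725 (≈-0.4593)
Rounded to 4 decimal places: x = 8.7214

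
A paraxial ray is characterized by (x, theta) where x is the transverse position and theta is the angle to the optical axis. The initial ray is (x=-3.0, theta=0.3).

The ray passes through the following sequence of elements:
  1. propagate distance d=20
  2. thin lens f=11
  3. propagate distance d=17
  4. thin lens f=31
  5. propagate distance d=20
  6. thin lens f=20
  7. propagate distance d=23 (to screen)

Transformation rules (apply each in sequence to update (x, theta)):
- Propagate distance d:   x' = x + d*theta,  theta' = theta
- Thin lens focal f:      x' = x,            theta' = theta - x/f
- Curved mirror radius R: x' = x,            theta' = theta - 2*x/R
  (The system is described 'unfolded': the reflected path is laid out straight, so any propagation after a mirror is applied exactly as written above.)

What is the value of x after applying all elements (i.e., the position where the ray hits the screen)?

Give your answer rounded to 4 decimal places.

Answer: -2.2087

Derivation:
Initial: x=-3.0000 theta=0.3000
After 1 (propagate distance d=20): x=3.0000 theta=0.3000
After 2 (thin lens f=11): x=3.0000 theta=3/110 (≈0.0273)
After 3 (propagate distance d=17): x=381/110 (≈3.4636) theta=3/110 (≈0.0273)
After 4 (thin lens f=31): x=381/110 (≈3.4636) theta=-144/1705 (≈-0.0845)
After 5 (propagate distance d=20): x=6051/3410 (≈1.7745) theta=-144/1705 (≈-0.0845)
After 6 (thin lens f=20): x=6051/3410 (≈1.7745) theta=-381/2200 (≈-0.1732)
After 7 (propagate distance d=23 (to screen)): x=-150633/68200 (≈-2.2087) theta=-381/2200 (≈-0.1732)
Rounded to 4 decimal places: x = -2.2087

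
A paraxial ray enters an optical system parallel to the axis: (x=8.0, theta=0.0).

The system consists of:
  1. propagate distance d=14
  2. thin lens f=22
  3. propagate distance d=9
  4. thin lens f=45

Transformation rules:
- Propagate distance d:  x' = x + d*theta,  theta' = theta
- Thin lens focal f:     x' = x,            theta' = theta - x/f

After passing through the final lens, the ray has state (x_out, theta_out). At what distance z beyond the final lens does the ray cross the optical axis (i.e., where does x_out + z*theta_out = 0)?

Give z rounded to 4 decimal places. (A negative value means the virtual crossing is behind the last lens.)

Initial: x=8.0000 theta=0.0000
After 1 (propagate distance d=14): x=8.0000 theta=0.0000
After 2 (thin lens f=22): x=8.0000 theta=-4/11 (≈-0.3636)
After 3 (propagate distance d=9): x=52/11 (≈4.7273) theta=-4/11 (≈-0.3636)
After 4 (thin lens f=45): x=52/11 (≈4.7273) theta=-232/495 (≈-0.4687)
z_focus = -x_out/theta_out = -(52/11)/(-232/495) = 585/58 ≈ 10.0862
Rounded to 4 decimal places: z = 10.0862

Answer: 10.0862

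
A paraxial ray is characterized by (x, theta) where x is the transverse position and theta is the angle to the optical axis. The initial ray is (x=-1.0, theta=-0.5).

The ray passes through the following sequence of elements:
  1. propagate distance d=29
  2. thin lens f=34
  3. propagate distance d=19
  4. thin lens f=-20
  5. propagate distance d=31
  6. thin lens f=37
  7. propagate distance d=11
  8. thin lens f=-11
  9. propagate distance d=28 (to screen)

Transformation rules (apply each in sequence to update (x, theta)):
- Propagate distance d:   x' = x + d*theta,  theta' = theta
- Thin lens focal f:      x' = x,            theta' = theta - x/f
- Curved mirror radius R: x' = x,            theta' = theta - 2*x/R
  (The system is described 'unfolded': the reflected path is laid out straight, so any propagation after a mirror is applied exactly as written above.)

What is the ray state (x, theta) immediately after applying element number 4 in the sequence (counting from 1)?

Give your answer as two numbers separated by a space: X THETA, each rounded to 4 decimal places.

Answer: -16.3382 -0.8610

Derivation:
Initial: x=-1.0000 theta=-0.5000
After 1 (propagate distance d=29): x=-15.5000 theta=-0.5000
After 2 (thin lens f=34): x=-15.5000 theta=-3/68 (≈-0.0441)
After 3 (propagate distance d=19): x=-1111/68 (≈-16.3382) theta=-3/68 (≈-0.0441)
After 4 (thin lens f=-20): x=-1111/68 (≈-16.3382) theta=-1171/1360 (≈-0.8610)
Rounded to 4 decimal places: x = -16.3382, theta = -0.8610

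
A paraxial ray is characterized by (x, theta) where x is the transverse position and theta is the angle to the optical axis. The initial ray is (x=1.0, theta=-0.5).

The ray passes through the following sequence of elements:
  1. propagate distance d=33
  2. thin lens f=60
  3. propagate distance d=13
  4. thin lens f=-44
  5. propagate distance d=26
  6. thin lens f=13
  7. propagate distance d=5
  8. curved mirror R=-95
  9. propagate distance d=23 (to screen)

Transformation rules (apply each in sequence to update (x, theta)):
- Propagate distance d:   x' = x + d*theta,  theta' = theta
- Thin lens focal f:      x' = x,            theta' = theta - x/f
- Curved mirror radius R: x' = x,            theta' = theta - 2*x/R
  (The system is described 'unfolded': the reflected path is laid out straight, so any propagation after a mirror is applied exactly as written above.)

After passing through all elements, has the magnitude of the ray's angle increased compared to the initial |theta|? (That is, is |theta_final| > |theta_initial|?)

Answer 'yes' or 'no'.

Initial: x=1.0000 theta=-0.5000
After 1 (propagate distance d=33): x=-15.5000 theta=-0.5000
After 2 (thin lens f=60): x=-15.5000 theta=-29/120 (≈-0.2417)
After 3 (propagate distance d=13): x=-2237/120 (≈-18.6417) theta=-29/120 (≈-0.2417)
After 4 (thin lens f=-44): x=-2237/120 (≈-18.6417) theta=-1171/1760 (≈-0.6653)
After 5 (propagate distance d=26): x=-94883/2640 (≈-35.9405) theta=-1171/1760 (≈-0.6653)
After 6 (thin lens f=13): x=-94883/2640 (≈-35.9405) theta=144097/68640 (≈2.0993)
After 7 (propagate distance d=5): x=-1746473/68640 (≈-25.4440) theta=144097/68640 (≈2.0993)
After 8 (curved mirror R=-95): x=-1746473/68640 (≈-25.4440) theta=10196269/6520800 (≈1.5637)
After 9 (propagate distance d=23 (to screen)): x=17149813/1630200 (≈10.5201) theta=10196269/6520800 (≈1.5637)
|theta_initial|=0.5000 |theta_final|=10196269/6520800 (≈1.5637) -> increased

Answer: yes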